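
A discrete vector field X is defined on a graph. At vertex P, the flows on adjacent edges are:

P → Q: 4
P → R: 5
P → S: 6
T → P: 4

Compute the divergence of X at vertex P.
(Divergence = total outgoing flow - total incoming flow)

Divergence = sum of outgoing flows = 4 + 5 + 6 + (-4) = 11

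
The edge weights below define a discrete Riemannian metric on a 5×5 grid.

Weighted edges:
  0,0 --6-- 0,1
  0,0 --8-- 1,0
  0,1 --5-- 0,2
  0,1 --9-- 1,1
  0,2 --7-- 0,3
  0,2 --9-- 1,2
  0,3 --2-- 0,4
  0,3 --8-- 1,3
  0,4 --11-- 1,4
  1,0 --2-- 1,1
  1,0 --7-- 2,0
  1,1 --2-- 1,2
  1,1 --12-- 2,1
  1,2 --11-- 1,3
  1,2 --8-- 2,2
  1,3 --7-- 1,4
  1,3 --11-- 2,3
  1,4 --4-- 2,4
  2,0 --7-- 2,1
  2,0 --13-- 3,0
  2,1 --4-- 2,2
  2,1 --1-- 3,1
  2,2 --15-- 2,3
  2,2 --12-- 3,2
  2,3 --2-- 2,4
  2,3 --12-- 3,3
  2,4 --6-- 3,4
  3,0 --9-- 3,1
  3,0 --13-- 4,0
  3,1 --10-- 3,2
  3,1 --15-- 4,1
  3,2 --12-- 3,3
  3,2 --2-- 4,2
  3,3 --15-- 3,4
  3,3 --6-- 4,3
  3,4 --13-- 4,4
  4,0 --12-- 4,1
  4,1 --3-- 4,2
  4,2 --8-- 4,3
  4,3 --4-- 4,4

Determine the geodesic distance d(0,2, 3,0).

Shortest path: 0,2 → 1,2 → 2,2 → 2,1 → 3,1 → 3,0, total weight = 31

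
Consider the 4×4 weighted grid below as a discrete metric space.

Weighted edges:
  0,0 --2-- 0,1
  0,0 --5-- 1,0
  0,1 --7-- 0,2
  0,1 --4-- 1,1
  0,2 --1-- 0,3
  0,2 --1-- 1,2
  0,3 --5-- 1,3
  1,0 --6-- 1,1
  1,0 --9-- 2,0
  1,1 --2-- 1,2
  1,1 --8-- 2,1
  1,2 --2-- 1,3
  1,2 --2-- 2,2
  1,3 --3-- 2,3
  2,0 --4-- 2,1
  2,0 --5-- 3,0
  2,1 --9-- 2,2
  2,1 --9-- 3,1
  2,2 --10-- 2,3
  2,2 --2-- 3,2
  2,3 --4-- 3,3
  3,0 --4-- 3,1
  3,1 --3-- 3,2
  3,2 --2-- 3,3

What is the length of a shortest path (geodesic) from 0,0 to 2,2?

Shortest path: 0,0 → 0,1 → 1,1 → 1,2 → 2,2, total weight = 10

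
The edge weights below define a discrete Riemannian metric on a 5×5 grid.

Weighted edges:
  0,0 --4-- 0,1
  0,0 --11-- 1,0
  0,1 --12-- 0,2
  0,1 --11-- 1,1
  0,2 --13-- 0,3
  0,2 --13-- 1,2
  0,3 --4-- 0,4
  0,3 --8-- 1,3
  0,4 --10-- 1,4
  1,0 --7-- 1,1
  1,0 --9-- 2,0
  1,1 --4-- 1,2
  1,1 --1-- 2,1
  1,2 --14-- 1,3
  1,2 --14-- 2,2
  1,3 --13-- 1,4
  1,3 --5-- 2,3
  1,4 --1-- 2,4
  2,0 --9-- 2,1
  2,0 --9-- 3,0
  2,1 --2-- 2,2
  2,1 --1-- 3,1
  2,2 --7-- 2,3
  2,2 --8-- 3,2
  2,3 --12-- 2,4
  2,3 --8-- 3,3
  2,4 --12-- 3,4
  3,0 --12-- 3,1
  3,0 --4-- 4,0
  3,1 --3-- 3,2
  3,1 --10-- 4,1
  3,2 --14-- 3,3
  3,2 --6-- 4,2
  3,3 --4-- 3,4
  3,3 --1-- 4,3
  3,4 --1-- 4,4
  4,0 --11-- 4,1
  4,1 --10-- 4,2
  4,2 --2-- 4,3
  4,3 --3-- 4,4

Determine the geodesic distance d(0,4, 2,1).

Shortest path: 0,4 → 0,3 → 1,3 → 2,3 → 2,2 → 2,1, total weight = 26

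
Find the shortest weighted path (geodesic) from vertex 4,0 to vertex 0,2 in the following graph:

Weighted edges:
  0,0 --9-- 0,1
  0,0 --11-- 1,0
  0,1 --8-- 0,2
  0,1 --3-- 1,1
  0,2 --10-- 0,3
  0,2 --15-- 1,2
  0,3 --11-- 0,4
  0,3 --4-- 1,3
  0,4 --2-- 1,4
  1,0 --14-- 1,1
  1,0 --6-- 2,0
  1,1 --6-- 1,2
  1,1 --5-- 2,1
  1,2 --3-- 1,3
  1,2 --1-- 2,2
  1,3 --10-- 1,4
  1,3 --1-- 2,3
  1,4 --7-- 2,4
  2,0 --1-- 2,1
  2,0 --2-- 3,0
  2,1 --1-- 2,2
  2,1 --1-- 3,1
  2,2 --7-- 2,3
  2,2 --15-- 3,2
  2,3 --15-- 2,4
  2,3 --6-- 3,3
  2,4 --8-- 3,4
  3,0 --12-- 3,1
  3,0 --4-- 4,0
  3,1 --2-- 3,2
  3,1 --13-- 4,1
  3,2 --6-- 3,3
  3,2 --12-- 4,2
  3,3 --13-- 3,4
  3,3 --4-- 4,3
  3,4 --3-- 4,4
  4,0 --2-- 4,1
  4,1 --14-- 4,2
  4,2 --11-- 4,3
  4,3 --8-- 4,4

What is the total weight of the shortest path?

Shortest path: 4,0 → 3,0 → 2,0 → 2,1 → 1,1 → 0,1 → 0,2, total weight = 23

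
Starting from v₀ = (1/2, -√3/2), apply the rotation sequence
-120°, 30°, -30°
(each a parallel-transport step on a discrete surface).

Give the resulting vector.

Total rotation: (-120°) + 30° + (-30°) = -120°. Final vector: (-1, 0)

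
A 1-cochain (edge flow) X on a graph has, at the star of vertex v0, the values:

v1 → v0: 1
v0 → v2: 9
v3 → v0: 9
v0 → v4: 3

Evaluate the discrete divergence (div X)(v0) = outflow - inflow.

Divergence = sum of outgoing flows = (-1) + 9 + (-9) + 3 = 2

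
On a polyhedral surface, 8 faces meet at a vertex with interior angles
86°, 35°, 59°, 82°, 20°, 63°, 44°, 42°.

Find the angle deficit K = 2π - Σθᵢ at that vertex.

Sum of angles = 431°. K = 360° - 431° = -71° = -71π/180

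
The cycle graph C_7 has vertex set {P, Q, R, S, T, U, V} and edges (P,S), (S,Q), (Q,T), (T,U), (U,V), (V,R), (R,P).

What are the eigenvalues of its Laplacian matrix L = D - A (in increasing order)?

The cycle graph C_n has Laplacian eigenvalues λ_k = 2 − 2cos(2πk/n), k = 0, 1, …, n−1. Here n = 7:
k=0: 2 − 2cos(0) = 0.0; k=1: 2 − 2cos(2π/7) = 0.753; k=2: 2 − 2cos(4π/7) = 2.445; k=3: 2 − 2cos(6π/7) = 3.8019; k=4: 2 − 2cos(8π/7) = 3.8019; k=5: 2 − 2cos(10π/7) = 2.445; k=6: 2 − 2cos(12π/7) = 0.753.
Laplacian eigenvalues (increasing order): [0.0, 0.753, 0.753, 2.445, 2.445, 3.8019, 3.8019]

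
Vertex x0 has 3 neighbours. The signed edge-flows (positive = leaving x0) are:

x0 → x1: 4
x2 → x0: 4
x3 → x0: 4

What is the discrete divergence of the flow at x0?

Divergence = sum of outgoing flows = 4 + (-4) + (-4) = -4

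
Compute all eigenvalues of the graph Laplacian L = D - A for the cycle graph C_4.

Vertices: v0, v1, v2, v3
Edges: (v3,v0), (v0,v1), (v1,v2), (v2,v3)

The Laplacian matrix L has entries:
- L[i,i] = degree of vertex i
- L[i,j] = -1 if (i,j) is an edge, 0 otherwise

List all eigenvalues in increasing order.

The cycle graph C_n has Laplacian eigenvalues λ_k = 2 − 2cos(2πk/n), k = 0, 1, …, n−1. Here n = 4:
k=0: 2 − 2cos(0) = 0.0; k=1: 2 − 2cos(π/2) = 2.0; k=2: 2 − 2cos(π) = 4.0; k=3: 2 − 2cos(3π/2) = 2.0.
Laplacian eigenvalues (increasing order): [0.0, 2.0, 2.0, 4.0]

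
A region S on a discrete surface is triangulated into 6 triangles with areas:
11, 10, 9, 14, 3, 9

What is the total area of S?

11 + 10 + 9 + 14 + 3 + 9 = 56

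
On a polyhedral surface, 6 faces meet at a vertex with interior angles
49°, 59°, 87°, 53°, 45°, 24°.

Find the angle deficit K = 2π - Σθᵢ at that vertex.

Sum of angles = 317°. K = 360° - 317° = 43° = 43π/180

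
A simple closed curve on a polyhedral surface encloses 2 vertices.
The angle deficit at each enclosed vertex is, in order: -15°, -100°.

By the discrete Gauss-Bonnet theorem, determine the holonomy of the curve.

Holonomy = total enclosed curvature = (-15°) + (-100°) = -115°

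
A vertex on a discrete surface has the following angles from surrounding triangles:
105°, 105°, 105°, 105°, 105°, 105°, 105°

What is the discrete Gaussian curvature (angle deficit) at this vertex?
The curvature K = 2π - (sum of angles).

Sum of angles = 735°. K = 360° - 735° = -375°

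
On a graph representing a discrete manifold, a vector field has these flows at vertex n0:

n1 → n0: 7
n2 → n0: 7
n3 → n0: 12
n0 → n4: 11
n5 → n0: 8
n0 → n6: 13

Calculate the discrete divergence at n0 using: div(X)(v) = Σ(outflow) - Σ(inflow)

Divergence = sum of outgoing flows = (-7) + (-7) + (-12) + 11 + (-8) + 13 = -10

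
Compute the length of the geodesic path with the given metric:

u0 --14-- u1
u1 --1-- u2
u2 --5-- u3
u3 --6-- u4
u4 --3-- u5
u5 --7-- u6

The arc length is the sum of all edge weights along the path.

Arc length = 14 + 1 + 5 + 6 + 3 + 7 = 36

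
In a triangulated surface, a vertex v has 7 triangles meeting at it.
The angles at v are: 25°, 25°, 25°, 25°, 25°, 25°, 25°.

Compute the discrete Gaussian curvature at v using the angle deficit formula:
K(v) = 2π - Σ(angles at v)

Sum of angles = 175°. K = 360° - 175° = 185°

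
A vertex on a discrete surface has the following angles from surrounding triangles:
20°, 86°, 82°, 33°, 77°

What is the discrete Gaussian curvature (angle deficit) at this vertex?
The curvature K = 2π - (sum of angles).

Sum of angles = 298°. K = 360° - 298° = 62° = 31π/90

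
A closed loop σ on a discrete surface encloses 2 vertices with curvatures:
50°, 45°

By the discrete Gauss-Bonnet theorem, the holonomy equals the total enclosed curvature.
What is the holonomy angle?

Holonomy = total enclosed curvature = 50° + 45° = 95°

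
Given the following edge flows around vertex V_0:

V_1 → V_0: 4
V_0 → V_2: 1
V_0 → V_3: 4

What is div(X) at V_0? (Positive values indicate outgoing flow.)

Divergence = sum of outgoing flows = (-4) + 1 + 4 = 1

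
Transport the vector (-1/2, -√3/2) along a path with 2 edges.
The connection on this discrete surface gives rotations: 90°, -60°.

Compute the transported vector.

Total rotation: 90° + (-60°) = 30°. Final vector: (0, -1)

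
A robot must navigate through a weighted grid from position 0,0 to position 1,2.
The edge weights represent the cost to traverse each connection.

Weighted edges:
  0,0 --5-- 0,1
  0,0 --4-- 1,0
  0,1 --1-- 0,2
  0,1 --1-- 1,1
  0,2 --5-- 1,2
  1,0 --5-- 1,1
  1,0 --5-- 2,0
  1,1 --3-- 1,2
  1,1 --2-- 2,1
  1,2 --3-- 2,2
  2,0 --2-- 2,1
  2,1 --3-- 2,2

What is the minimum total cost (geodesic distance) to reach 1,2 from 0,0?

Shortest path: 0,0 → 0,1 → 1,1 → 1,2, total weight = 9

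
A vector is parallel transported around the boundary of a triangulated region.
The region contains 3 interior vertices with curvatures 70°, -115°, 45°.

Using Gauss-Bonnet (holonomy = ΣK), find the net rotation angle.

Holonomy = total enclosed curvature = 70° + (-115°) + 45° = 0°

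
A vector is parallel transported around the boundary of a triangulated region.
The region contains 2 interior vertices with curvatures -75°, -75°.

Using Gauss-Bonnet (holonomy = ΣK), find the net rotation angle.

Holonomy = total enclosed curvature = (-75°) + (-75°) = -150°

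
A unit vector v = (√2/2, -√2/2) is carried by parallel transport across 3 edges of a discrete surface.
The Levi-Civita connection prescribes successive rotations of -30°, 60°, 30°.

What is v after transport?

Total rotation: (-30°) + 60° + 30° = 60°. Final vector: (0.9659, 0.2588)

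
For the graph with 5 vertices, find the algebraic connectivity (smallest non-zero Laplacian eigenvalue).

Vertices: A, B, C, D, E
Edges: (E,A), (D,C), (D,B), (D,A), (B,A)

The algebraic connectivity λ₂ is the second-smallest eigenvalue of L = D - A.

Degrees: deg(A) = 3, deg(B) = 2, deg(C) = 1, deg(D) = 3, deg(E) = 1.
L = D − A with rows/columns ordered (A, B, C, D, E):
  [ 3, -1,  0, -1, -1]
  [-1,  2,  0, -1,  0]
  [ 0,  0,  1, -1,  0]
  [-1, -1, -1,  3,  0]
  [-1,  0,  0,  0,  1]
Characteristic polynomial: det(λI − L) = λ(λ² − 5λ + 3)(λ² − 5λ + 5).
Roots: λ = 0; (λ² − 5λ + 3) = 0 ⇒ λ = (5 ± √13)/2 ≈ 0.6972, 4.3028; (λ² − 5λ + 5) = 0 ⇒ λ = (5 ± √5)/2 ≈ 1.382, 3.618.
(Check: the roots sum (with multiplicity) to 10, matching trace L = Σdeg = 2·5 = 10.)
Laplacian eigenvalues: [0.0, 0.6972, 1.382, 3.618, 4.3028]. Algebraic connectivity (smallest non-zero eigenvalue) = 0.6972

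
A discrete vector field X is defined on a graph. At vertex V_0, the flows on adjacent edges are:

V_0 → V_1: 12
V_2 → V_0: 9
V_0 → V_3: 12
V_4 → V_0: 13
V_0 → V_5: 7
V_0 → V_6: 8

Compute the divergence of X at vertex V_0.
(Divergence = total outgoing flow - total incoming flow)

Divergence = sum of outgoing flows = 12 + (-9) + 12 + (-13) + 7 + 8 = 17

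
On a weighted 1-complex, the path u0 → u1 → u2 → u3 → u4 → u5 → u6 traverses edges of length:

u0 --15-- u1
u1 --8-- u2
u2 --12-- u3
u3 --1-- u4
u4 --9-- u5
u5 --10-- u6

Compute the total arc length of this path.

Arc length = 15 + 8 + 12 + 1 + 9 + 10 = 55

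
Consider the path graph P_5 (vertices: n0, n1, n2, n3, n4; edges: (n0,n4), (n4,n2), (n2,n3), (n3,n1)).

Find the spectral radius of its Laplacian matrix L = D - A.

The path graph P_n has Laplacian eigenvalues λ_k = 2 − 2cos(kπ/n), k = 0, 1, …, n−1. Here n = 5:
k=0: 2 − 2cos(0) = 0.0; k=1: 2 − 2cos(π/5) = 0.382; k=2: 2 − 2cos(2π/5) = 1.382; k=3: 2 − 2cos(3π/5) = 2.618; k=4: 2 − 2cos(4π/5) = 3.618.
Laplacian eigenvalues: [0.0, 0.382, 1.382, 2.618, 3.618]. Largest eigenvalue (spectral radius) = 3.618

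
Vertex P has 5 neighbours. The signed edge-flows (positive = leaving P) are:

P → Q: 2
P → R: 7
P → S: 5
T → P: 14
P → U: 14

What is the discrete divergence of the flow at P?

Divergence = sum of outgoing flows = 2 + 7 + 5 + (-14) + 14 = 14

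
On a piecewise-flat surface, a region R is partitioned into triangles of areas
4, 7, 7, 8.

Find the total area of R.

4 + 7 + 7 + 8 = 26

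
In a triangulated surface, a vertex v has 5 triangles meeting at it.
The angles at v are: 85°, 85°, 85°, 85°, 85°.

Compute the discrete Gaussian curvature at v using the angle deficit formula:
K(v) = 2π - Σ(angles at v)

Sum of angles = 425°. K = 360° - 425° = -65° = -13π/36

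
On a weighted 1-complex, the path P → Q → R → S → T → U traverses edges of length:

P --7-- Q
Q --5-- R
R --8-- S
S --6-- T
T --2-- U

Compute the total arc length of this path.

Arc length = 7 + 5 + 8 + 6 + 2 = 28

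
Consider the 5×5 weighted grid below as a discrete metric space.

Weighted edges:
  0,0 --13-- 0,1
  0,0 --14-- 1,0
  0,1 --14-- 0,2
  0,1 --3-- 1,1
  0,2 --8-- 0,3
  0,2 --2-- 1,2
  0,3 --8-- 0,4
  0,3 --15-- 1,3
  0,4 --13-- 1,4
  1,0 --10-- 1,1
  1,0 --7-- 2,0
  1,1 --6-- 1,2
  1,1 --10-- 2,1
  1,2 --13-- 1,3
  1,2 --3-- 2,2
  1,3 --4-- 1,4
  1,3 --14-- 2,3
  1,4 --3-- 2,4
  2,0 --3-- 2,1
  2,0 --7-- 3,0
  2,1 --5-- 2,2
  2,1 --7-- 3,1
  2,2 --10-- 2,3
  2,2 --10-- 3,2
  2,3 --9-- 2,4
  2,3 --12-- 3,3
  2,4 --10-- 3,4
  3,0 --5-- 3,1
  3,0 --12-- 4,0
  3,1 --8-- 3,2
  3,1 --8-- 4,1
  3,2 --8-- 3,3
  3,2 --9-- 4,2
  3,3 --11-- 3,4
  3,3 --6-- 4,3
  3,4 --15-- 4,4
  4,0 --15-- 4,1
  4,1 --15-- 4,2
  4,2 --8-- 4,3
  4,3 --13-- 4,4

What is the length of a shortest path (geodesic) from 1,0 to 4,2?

Shortest path: 1,0 → 2,0 → 2,1 → 2,2 → 3,2 → 4,2, total weight = 34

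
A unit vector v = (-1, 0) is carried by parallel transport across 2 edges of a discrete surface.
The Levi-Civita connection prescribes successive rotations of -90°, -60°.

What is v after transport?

Total rotation: (-90°) + (-60°) = -150°. Final vector: (0.8660, 0.5000)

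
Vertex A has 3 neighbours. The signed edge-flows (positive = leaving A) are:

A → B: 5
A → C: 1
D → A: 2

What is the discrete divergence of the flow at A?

Divergence = sum of outgoing flows = 5 + 1 + (-2) = 4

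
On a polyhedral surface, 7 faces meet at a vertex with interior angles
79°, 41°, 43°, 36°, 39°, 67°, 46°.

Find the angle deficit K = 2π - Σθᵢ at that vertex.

Sum of angles = 351°. K = 360° - 351° = 9° = π/20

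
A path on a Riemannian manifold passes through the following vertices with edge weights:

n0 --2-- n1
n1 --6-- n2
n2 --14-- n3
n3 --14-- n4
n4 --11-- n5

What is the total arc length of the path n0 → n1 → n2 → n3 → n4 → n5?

Arc length = 2 + 6 + 14 + 14 + 11 = 47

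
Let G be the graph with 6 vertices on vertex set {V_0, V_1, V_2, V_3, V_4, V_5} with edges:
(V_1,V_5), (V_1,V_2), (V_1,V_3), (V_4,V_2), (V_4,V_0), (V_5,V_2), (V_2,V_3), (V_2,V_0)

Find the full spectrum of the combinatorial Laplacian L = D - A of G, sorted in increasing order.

Degrees: deg(V_0) = 2, deg(V_1) = 3, deg(V_2) = 5, deg(V_3) = 2, deg(V_4) = 2, deg(V_5) = 2.
L = D − A with rows/columns ordered (V_0, V_1, V_2, V_3, V_4, V_5):
  [ 2,  0, -1,  0, -1,  0]
  [ 0,  3, -1, -1,  0, -1]
  [-1, -1,  5, -1, -1, -1]
  [ 0, -1, -1,  2,  0,  0]
  [-1,  0, -1,  0,  2,  0]
  [ 0, -1, -1,  0,  0,  2]
Characteristic polynomial: det(λI − L) = λ(λ − 1)(λ − 2)(λ − 3)(λ − 4)(λ − 6).
Roots: λ = 0; (λ − 1) = 0 ⇒ λ = 1; (λ − 2) = 0 ⇒ λ = 2; (λ − 3) = 0 ⇒ λ = 3; (λ − 4) = 0 ⇒ λ = 4; (λ − 6) = 0 ⇒ λ = 6.
(Check: the roots sum (with multiplicity) to 16, matching trace L = Σdeg = 2·8 = 16.)
Laplacian eigenvalues (increasing order): [0.0, 1.0, 2.0, 3.0, 4.0, 6.0]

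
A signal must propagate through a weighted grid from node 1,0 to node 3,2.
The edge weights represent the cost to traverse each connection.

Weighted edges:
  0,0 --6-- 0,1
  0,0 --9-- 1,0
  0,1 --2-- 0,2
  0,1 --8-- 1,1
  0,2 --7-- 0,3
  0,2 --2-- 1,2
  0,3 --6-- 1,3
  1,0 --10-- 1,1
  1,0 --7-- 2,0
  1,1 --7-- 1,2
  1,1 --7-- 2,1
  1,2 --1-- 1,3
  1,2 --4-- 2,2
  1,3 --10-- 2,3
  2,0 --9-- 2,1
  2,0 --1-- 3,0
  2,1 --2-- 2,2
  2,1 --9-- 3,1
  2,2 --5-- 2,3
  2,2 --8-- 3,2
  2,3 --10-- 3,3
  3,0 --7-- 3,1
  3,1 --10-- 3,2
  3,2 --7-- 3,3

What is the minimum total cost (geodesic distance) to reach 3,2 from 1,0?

Shortest path: 1,0 → 2,0 → 3,0 → 3,1 → 3,2, total weight = 25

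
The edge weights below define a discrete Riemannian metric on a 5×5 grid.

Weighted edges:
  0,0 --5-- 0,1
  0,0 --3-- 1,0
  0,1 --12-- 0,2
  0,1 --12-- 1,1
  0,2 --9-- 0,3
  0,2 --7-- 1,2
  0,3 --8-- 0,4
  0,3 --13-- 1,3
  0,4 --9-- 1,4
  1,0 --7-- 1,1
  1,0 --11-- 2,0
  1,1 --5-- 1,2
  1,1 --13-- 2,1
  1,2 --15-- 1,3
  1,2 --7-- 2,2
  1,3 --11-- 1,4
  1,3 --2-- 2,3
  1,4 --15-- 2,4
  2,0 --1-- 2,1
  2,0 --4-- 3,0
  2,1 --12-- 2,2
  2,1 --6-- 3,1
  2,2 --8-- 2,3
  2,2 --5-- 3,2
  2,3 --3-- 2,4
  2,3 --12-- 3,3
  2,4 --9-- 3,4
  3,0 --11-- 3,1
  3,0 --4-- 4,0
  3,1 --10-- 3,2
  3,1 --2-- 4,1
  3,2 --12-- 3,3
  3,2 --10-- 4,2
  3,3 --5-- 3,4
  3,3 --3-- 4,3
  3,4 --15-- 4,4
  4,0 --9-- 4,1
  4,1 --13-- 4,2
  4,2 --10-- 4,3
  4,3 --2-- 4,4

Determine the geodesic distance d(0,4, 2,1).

Shortest path: 0,4 → 0,3 → 0,2 → 1,2 → 1,1 → 2,1, total weight = 42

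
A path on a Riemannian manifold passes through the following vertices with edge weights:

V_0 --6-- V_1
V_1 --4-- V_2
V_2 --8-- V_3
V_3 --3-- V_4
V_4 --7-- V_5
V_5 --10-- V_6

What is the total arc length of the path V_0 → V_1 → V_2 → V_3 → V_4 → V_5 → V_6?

Arc length = 6 + 4 + 8 + 3 + 7 + 10 = 38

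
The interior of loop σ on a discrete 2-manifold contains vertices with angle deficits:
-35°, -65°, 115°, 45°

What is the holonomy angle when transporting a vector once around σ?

Holonomy = total enclosed curvature = (-35°) + (-65°) + 115° + 45° = 60°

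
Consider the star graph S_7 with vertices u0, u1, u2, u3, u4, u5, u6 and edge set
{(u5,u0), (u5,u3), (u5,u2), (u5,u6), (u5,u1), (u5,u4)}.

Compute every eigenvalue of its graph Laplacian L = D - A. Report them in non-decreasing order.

The star S_7 is the complete bipartite graph K_{1,6} (one hub of degree 6, 6 leaves of degree 1). The Laplacian spectrum of K_{p,q} is 0, p (multiplicity q−1), q (multiplicity p−1), p+q. With p = 1, q = 6: 0 once, 1 with multiplicity 5, and 7 once. (Check: trace L = sum of degrees = 12 = 5·1 + 7.)
Laplacian eigenvalues (increasing order): [0.0, 1.0, 1.0, 1.0, 1.0, 1.0, 7.0]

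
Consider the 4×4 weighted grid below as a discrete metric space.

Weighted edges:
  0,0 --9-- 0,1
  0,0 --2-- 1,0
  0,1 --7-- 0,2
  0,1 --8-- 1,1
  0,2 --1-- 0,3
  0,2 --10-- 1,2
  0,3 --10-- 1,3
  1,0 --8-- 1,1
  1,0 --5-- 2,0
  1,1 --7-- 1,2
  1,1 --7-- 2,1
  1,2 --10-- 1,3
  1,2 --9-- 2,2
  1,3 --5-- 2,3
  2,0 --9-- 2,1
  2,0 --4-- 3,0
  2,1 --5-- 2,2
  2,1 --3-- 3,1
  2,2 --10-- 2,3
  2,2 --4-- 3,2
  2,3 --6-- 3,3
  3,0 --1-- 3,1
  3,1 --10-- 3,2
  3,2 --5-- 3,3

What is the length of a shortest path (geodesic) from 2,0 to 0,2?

Shortest path: 2,0 → 1,0 → 0,0 → 0,1 → 0,2, total weight = 23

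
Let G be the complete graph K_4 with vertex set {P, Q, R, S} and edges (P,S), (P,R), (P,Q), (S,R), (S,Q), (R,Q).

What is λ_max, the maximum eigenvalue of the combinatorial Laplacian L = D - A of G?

For the complete graph K_n, L = nI − J (J = all-ones matrix). J has eigenvalues n (once, eigenvector 𝟙) and 0 (multiplicity n−1), so L has eigenvalues 0 (once) and n (multiplicity n−1). Here n = 4: eigenvalue 0 once and 4 with multiplicity 3.
Laplacian eigenvalues: [0.0, 4.0, 4.0, 4.0]. Largest eigenvalue (spectral radius) = 4.0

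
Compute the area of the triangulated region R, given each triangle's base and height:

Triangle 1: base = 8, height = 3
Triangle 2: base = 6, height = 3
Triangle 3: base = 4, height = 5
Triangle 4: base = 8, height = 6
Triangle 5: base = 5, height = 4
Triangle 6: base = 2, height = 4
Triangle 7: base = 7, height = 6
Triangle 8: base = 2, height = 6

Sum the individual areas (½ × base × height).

(1/2)×8×3 + (1/2)×6×3 + (1/2)×4×5 + (1/2)×8×6 + (1/2)×5×4 + (1/2)×2×4 + (1/2)×7×6 + (1/2)×2×6 = 96.0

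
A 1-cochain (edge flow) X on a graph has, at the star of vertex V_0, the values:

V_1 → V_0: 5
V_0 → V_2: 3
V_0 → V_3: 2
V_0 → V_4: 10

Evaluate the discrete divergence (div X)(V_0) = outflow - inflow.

Divergence = sum of outgoing flows = (-5) + 3 + 2 + 10 = 10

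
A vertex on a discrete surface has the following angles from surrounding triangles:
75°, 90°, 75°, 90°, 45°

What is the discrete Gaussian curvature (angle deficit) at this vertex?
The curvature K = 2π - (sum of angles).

Sum of angles = 375°. K = 360° - 375° = -15° = -π/12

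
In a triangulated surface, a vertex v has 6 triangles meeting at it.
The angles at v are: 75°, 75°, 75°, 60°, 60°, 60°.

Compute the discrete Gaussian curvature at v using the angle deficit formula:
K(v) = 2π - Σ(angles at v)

Sum of angles = 405°. K = 360° - 405° = -45°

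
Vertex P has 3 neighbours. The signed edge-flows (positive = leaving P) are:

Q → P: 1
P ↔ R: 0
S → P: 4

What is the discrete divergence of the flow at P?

Divergence = sum of outgoing flows = (-1) + 0 + (-4) = -5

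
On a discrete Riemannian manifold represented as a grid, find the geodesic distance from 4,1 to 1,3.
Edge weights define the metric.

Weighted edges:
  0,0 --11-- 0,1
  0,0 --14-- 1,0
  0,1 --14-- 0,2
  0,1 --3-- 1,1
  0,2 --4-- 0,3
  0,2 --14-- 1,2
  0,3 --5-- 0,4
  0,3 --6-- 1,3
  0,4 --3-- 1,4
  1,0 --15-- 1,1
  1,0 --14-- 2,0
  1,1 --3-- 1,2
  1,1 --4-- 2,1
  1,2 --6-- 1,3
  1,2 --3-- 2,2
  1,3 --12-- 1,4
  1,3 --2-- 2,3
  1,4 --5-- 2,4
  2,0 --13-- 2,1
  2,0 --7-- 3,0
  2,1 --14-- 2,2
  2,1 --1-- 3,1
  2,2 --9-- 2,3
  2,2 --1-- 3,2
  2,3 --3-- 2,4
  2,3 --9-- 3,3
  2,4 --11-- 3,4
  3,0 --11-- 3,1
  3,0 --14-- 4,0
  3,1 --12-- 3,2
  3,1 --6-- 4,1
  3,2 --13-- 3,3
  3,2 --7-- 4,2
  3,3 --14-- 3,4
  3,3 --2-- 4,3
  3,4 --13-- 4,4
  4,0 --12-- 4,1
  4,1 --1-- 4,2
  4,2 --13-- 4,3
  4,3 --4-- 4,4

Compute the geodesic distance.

Shortest path: 4,1 → 4,2 → 3,2 → 2,2 → 1,2 → 1,3, total weight = 18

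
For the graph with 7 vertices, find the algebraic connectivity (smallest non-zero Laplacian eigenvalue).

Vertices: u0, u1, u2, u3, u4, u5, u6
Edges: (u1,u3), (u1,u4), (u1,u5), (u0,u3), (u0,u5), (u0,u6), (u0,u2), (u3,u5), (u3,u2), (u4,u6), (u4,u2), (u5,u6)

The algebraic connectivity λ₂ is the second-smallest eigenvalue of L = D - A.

Degrees: deg(u0) = 4, deg(u1) = 3, deg(u2) = 3, deg(u3) = 4, deg(u4) = 3, deg(u5) = 4, deg(u6) = 3.
L = D − A with rows/columns ordered (u0, u1, u2, u3, u4, u5, u6):
  [ 4,  0, -1, -1,  0, -1, -1]
  [ 0,  3,  0, -1, -1, -1,  0]
  [-1,  0,  3, -1, -1,  0,  0]
  [-1, -1, -1,  4,  0, -1,  0]
  [ 0, -1, -1,  0,  3,  0, -1]
  [-1, -1,  0, -1,  0,  4, -1]
  [-1,  0,  0,  0, -1, -1,  3]
Characteristic polynomial: det(λI − L) = λ(λ² − 8λ + 14)³.
Roots: λ = 0; (λ² − 8λ + 14) = 0 ⇒ λ = 4 ± √2 ≈ 2.5858, 5.4142 (multiplicity 3).
(Check: the roots sum (with multiplicity) to 24, matching trace L = Σdeg = 2·12 = 24.)
Laplacian eigenvalues: [0.0, 2.5858, 2.5858, 2.5858, 5.4142, 5.4142, 5.4142]. Algebraic connectivity (smallest non-zero eigenvalue) = 2.5858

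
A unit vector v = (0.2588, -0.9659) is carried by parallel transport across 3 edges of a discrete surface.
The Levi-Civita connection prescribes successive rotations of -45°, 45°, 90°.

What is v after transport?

Total rotation: (-45°) + 45° + 90° = 90°. Final vector: (0.9659, 0.2588)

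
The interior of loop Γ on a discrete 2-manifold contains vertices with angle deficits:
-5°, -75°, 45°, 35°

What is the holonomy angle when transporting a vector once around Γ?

Holonomy = total enclosed curvature = (-5°) + (-75°) + 45° + 35° = 0°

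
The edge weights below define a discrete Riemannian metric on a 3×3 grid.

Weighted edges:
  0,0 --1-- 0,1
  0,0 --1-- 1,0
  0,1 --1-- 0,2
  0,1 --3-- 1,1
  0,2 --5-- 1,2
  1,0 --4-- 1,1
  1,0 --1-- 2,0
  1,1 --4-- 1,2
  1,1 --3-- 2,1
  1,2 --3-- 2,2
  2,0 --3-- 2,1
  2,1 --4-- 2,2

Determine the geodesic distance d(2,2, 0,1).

Shortest path: 2,2 → 1,2 → 0,2 → 0,1, total weight = 9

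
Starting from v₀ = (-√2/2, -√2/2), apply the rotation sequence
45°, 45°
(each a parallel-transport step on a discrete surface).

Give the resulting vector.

Total rotation: 45° + 45° = 90°. Final vector: (0.7071, -0.7071)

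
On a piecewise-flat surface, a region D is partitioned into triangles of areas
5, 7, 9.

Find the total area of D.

5 + 7 + 9 = 21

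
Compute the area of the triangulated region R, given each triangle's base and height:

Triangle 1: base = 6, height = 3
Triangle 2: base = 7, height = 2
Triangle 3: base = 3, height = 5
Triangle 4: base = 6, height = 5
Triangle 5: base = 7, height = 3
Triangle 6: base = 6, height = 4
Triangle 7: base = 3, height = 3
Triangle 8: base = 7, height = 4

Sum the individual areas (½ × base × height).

(1/2)×6×3 + (1/2)×7×2 + (1/2)×3×5 + (1/2)×6×5 + (1/2)×7×3 + (1/2)×6×4 + (1/2)×3×3 + (1/2)×7×4 = 79.5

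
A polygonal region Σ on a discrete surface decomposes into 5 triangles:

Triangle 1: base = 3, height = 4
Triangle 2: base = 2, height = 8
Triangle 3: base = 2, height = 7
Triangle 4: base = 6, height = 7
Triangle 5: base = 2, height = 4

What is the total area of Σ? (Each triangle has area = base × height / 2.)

(1/2)×3×4 + (1/2)×2×8 + (1/2)×2×7 + (1/2)×6×7 + (1/2)×2×4 = 46.0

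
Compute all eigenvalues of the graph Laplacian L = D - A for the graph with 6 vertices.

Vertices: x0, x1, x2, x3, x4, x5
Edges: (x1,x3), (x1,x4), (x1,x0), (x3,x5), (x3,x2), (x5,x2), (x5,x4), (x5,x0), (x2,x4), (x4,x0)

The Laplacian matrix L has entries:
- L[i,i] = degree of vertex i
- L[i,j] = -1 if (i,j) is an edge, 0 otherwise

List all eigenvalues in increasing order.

Degrees: deg(x0) = 3, deg(x1) = 3, deg(x2) = 3, deg(x3) = 3, deg(x4) = 4, deg(x5) = 4.
L = D − A with rows/columns ordered (x0, x1, x2, x3, x4, x5):
  [ 3, -1,  0,  0, -1, -1]
  [-1,  3,  0, -1, -1,  0]
  [ 0,  0,  3, -1, -1, -1]
  [ 0, -1, -1,  3,  0, -1]
  [-1, -1, -1,  0,  4, -1]
  [-1,  0, -1, -1, -1,  4]
Characteristic polynomial: det(λI − L) = λ(λ² − 8λ + 13)(λ − 3)(λ − 4)(λ − 5).
Roots: λ = 0; (λ² − 8λ + 13) = 0 ⇒ λ = 4 ± √3 ≈ 2.2679, 5.7321; (λ − 3) = 0 ⇒ λ = 3; (λ − 4) = 0 ⇒ λ = 4; (λ − 5) = 0 ⇒ λ = 5.
(Check: the roots sum (with multiplicity) to 20, matching trace L = Σdeg = 2·10 = 20.)
Laplacian eigenvalues (increasing order): [0.0, 2.2679, 3.0, 4.0, 5.0, 5.7321]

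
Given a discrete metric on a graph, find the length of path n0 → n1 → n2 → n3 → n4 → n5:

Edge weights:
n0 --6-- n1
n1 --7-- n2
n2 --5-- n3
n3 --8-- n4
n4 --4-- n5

Arc length = 6 + 7 + 5 + 8 + 4 = 30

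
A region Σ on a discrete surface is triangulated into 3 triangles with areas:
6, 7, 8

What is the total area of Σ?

6 + 7 + 8 = 21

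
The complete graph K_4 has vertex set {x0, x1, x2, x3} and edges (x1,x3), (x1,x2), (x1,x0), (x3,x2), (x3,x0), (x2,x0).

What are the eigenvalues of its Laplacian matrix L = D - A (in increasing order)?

For the complete graph K_n, L = nI − J (J = all-ones matrix). J has eigenvalues n (once, eigenvector 𝟙) and 0 (multiplicity n−1), so L has eigenvalues 0 (once) and n (multiplicity n−1). Here n = 4: eigenvalue 0 once and 4 with multiplicity 3.
Laplacian eigenvalues (increasing order): [0.0, 4.0, 4.0, 4.0]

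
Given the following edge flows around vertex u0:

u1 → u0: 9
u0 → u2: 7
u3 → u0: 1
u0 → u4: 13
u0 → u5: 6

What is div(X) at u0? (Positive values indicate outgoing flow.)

Divergence = sum of outgoing flows = (-9) + 7 + (-1) + 13 + 6 = 16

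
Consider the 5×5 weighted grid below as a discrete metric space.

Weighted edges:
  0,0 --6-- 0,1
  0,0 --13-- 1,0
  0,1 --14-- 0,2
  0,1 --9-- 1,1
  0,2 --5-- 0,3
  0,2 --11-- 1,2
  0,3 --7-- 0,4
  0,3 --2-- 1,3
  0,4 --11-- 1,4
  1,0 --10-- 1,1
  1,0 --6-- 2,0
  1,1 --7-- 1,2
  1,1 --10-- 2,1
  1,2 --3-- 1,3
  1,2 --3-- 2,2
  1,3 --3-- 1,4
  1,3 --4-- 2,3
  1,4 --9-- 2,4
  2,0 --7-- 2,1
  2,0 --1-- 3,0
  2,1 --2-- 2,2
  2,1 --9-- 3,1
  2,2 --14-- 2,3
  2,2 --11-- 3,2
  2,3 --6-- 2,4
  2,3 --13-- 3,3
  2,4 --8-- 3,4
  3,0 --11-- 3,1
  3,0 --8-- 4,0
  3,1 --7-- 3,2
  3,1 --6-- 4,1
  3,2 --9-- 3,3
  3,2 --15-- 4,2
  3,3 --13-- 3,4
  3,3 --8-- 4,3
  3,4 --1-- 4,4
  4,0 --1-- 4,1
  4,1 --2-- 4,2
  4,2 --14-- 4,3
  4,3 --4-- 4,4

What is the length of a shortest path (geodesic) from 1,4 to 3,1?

Shortest path: 1,4 → 1,3 → 1,2 → 2,2 → 2,1 → 3,1, total weight = 20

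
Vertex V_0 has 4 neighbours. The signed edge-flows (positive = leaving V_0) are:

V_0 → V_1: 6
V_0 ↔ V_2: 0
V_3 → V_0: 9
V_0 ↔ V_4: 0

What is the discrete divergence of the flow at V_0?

Divergence = sum of outgoing flows = 6 + 0 + (-9) + 0 = -3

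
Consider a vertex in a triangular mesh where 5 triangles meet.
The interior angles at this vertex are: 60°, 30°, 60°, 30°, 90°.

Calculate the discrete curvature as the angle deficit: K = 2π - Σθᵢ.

Sum of angles = 270°. K = 360° - 270° = 90° = π/2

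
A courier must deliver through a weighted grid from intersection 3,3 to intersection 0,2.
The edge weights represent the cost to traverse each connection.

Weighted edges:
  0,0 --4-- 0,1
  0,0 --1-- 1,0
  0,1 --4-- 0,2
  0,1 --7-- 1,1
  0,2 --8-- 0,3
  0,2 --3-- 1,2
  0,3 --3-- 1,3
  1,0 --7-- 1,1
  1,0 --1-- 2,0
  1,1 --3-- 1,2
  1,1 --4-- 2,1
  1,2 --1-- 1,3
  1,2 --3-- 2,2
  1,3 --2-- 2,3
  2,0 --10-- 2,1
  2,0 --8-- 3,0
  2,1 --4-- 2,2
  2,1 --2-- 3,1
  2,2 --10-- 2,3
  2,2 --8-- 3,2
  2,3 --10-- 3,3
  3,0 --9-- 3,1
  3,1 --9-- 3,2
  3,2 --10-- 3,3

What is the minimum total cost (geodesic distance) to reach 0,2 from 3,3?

Shortest path: 3,3 → 2,3 → 1,3 → 1,2 → 0,2, total weight = 16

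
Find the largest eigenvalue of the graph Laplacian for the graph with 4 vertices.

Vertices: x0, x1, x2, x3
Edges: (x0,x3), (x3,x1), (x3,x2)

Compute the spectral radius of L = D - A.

Degrees: deg(x0) = 1, deg(x1) = 1, deg(x2) = 1, deg(x3) = 3.
L = D − A with rows/columns ordered (x0, x1, x2, x3):
  [ 1,  0,  0, -1]
  [ 0,  1,  0, -1]
  [ 0,  0,  1, -1]
  [-1, -1, -1,  3]
Characteristic polynomial: det(λI − L) = λ(λ − 1)²(λ − 4).
Roots: λ = 0; (λ − 1) = 0 ⇒ λ = 1 (multiplicity 2); (λ − 4) = 0 ⇒ λ = 4.
(Check: the roots sum (with multiplicity) to 6, matching trace L = Σdeg = 2·3 = 6.)
Laplacian eigenvalues: [0.0, 1.0, 1.0, 4.0]. Largest eigenvalue (spectral radius) = 4.0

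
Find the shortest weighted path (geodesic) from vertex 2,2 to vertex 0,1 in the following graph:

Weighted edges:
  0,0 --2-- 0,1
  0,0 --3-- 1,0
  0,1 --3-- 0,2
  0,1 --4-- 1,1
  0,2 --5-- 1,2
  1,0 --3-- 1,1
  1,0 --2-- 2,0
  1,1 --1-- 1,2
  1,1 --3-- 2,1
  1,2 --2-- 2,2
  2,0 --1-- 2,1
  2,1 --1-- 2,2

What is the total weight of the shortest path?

Shortest path: 2,2 → 1,2 → 1,1 → 0,1, total weight = 7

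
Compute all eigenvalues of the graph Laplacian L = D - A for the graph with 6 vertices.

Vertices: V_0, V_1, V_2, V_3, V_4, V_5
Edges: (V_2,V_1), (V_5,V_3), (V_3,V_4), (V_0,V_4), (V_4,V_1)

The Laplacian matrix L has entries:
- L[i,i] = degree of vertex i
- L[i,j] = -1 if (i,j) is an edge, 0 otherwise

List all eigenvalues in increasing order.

Degrees: deg(V_0) = 1, deg(V_1) = 2, deg(V_2) = 1, deg(V_3) = 2, deg(V_4) = 3, deg(V_5) = 1.
L = D − A with rows/columns ordered (V_0, V_1, V_2, V_3, V_4, V_5):
  [ 1,  0,  0,  0, -1,  0]
  [ 0,  2, -1,  0, -1,  0]
  [ 0, -1,  1,  0,  0,  0]
  [ 0,  0,  0,  2, -1, -1]
  [-1, -1,  0, -1,  3,  0]
  [ 0,  0,  0, -1,  0,  1]
Characteristic polynomial: det(λI − L) = λ(λ² − 3λ + 1)(λ² − 5λ + 3)(λ − 2).
Roots: λ = 0; (λ² − 3λ + 1) = 0 ⇒ λ = (3 ± √5)/2 ≈ 0.382, 2.618; (λ² − 5λ + 3) = 0 ⇒ λ = (5 ± √13)/2 ≈ 0.6972, 4.3028; (λ − 2) = 0 ⇒ λ = 2.
(Check: the roots sum (with multiplicity) to 10, matching trace L = Σdeg = 2·5 = 10.)
Laplacian eigenvalues (increasing order): [0.0, 0.382, 0.6972, 2.0, 2.618, 4.3028]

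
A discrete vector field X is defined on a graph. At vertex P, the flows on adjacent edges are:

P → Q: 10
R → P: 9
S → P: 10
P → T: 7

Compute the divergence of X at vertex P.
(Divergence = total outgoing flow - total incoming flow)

Divergence = sum of outgoing flows = 10 + (-9) + (-10) + 7 = -2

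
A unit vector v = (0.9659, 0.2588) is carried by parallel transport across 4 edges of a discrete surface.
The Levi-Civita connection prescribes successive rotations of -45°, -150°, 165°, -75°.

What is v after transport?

Total rotation: (-45°) + (-150°) + 165° + (-75°) = -105°. Final vector: (0, -1)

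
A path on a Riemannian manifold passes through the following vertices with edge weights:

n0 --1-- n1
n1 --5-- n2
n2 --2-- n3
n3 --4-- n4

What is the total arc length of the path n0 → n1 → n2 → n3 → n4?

Arc length = 1 + 5 + 2 + 4 = 12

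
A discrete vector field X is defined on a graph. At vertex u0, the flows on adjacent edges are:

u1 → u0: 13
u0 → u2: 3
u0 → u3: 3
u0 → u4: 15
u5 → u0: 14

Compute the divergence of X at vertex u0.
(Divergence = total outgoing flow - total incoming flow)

Divergence = sum of outgoing flows = (-13) + 3 + 3 + 15 + (-14) = -6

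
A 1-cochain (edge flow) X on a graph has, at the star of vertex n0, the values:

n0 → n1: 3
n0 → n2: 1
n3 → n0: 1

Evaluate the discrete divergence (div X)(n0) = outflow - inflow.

Divergence = sum of outgoing flows = 3 + 1 + (-1) = 3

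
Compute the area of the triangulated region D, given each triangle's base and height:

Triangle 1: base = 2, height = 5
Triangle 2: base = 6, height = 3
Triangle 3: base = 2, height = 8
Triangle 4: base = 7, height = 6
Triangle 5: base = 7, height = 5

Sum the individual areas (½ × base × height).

(1/2)×2×5 + (1/2)×6×3 + (1/2)×2×8 + (1/2)×7×6 + (1/2)×7×5 = 60.5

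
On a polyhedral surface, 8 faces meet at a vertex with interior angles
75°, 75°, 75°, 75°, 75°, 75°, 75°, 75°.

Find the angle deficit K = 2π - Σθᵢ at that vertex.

Sum of angles = 600°. K = 360° - 600° = -240° = -4π/3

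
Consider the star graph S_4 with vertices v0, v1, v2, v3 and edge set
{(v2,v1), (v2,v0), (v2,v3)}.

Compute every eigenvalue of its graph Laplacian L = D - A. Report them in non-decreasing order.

The star S_4 is the complete bipartite graph K_{1,3} (one hub of degree 3, 3 leaves of degree 1). The Laplacian spectrum of K_{p,q} is 0, p (multiplicity q−1), q (multiplicity p−1), p+q. With p = 1, q = 3: 0 once, 1 with multiplicity 2, and 4 once. (Check: trace L = sum of degrees = 6 = 2·1 + 4.)
Laplacian eigenvalues (increasing order): [0.0, 1.0, 1.0, 4.0]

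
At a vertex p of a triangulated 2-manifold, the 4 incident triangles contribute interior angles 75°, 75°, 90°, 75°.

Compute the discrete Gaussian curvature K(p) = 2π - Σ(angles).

Sum of angles = 315°. K = 360° - 315° = 45° = π/4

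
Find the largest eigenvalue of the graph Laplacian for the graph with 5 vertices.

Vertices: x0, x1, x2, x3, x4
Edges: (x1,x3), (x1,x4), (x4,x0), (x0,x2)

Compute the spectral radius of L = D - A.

Degrees: deg(x0) = 2, deg(x1) = 2, deg(x2) = 1, deg(x3) = 1, deg(x4) = 2.
L = D − A with rows/columns ordered (x0, x1, x2, x3, x4):
  [ 2,  0, -1,  0, -1]
  [ 0,  2,  0, -1, -1]
  [-1,  0,  1,  0,  0]
  [ 0, -1,  0,  1,  0]
  [-1, -1,  0,  0,  2]
Characteristic polynomial: det(λI − L) = λ(λ² − 3λ + 1)(λ² − 5λ + 5).
Roots: λ = 0; (λ² − 3λ + 1) = 0 ⇒ λ = (3 ± √5)/2 ≈ 0.382, 2.618; (λ² − 5λ + 5) = 0 ⇒ λ = (5 ± √5)/2 ≈ 1.382, 3.618.
(Check: the roots sum (with multiplicity) to 8, matching trace L = Σdeg = 2·4 = 8.)
Laplacian eigenvalues: [0.0, 0.382, 1.382, 2.618, 3.618]. Largest eigenvalue (spectral radius) = 3.618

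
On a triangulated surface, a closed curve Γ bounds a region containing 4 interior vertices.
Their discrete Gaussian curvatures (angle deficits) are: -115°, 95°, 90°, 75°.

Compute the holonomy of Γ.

Holonomy = total enclosed curvature = (-115°) + 95° + 90° + 75° = 145°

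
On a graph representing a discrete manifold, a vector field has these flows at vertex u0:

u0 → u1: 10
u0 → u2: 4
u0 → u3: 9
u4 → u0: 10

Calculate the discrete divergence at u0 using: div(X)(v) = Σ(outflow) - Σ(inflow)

Divergence = sum of outgoing flows = 10 + 4 + 9 + (-10) = 13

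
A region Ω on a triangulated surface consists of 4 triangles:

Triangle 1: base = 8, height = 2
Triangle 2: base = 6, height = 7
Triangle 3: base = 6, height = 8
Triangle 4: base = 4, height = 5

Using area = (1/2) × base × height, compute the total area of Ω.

(1/2)×8×2 + (1/2)×6×7 + (1/2)×6×8 + (1/2)×4×5 = 63.0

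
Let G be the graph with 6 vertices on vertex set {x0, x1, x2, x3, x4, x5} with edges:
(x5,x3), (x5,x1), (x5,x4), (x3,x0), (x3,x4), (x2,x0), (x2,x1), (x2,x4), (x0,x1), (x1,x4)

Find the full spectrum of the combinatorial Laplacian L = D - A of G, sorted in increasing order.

Degrees: deg(x0) = 3, deg(x1) = 4, deg(x2) = 3, deg(x3) = 3, deg(x4) = 4, deg(x5) = 3.
L = D − A with rows/columns ordered (x0, x1, x2, x3, x4, x5):
  [ 3, -1, -1, -1,  0,  0]
  [-1,  4, -1,  0, -1, -1]
  [-1, -1,  3,  0, -1,  0]
  [-1,  0,  0,  3, -1, -1]
  [ 0, -1, -1, -1,  4, -1]
  [ 0, -1,  0, -1, -1,  3]
Characteristic polynomial: det(λI − L) = λ(λ² − 8λ + 13)(λ − 3)(λ − 4)(λ − 5).
Roots: λ = 0; (λ² − 8λ + 13) = 0 ⇒ λ = 4 ± √3 ≈ 2.2679, 5.7321; (λ − 3) = 0 ⇒ λ = 3; (λ − 4) = 0 ⇒ λ = 4; (λ − 5) = 0 ⇒ λ = 5.
(Check: the roots sum (with multiplicity) to 20, matching trace L = Σdeg = 2·10 = 20.)
Laplacian eigenvalues (increasing order): [0.0, 2.2679, 3.0, 4.0, 5.0, 5.7321]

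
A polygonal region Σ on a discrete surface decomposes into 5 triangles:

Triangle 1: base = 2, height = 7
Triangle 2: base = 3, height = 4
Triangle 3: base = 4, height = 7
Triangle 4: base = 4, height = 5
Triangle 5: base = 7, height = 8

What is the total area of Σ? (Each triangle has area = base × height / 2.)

(1/2)×2×7 + (1/2)×3×4 + (1/2)×4×7 + (1/2)×4×5 + (1/2)×7×8 = 65.0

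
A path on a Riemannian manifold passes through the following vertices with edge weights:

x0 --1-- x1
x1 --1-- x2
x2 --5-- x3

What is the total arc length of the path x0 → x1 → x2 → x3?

Arc length = 1 + 1 + 5 = 7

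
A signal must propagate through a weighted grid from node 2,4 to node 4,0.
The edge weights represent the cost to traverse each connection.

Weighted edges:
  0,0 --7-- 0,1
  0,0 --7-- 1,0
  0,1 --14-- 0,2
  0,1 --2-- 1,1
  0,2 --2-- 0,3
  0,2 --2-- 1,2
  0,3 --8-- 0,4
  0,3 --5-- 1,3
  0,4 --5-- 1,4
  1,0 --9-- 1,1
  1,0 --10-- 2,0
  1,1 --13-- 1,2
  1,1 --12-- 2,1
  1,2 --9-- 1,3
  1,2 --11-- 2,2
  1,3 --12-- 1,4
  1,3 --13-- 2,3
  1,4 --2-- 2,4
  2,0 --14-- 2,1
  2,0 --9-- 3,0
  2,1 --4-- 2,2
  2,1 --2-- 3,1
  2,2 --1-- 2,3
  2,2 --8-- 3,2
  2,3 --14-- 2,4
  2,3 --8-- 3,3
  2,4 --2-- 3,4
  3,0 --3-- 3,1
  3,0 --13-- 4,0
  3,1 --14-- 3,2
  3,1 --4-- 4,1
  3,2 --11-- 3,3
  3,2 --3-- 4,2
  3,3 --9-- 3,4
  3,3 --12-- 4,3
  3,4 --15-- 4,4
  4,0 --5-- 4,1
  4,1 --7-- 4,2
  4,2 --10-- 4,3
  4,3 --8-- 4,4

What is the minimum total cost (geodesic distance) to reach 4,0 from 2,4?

Shortest path: 2,4 → 2,3 → 2,2 → 2,1 → 3,1 → 4,1 → 4,0, total weight = 30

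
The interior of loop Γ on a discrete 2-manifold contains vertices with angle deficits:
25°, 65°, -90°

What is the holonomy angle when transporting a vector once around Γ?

Holonomy = total enclosed curvature = 25° + 65° + (-90°) = 0°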